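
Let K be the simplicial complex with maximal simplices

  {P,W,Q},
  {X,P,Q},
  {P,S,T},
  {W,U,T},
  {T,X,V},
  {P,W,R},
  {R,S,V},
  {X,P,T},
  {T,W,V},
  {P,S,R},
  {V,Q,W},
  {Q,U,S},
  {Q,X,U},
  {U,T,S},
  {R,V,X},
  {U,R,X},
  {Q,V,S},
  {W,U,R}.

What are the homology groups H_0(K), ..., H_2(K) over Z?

Order the vertices as P < Q < R < S < T < U < V < W < X. Listing each simplex with vertices in this order, K has dimension 2 with simplices:

  0-simplices (9): P, Q, R, S, T, U, V, W, X
  1-simplices (27): PQ, PR, PS, PT, PW, PX, QS, QU, QV, QW, QX, RS, RU, RV, RW, RX, ST, SU, SV, TU, TV, TW, TX, UW, UX, VW, VX
  2-simplices (18): PQW, PQX, PRS, PRW, PST, PTX, QSU, QSV, QUX, QVW, RSV, RUW, RUX, RVX, STU, TUW, TVW, TVX

giving chain groups C_0 ≅ Z^9, C_1 ≅ Z^27, C_2 ≅ Z^18.

Boundary ∂_1: C_1 → C_0 sends each edge [p,q] (with p < q) to q − p.
The resulting 9×27 matrix has rank 8, and its Smith normal form has invariant factors (1,1,1,1,1,1,1,1).

Boundary ∂_2: C_2 → C_1 acts by ∂[p,q,r] = [q,r] − [p,r] + [p,q]. For instance
  ∂PTX = TX − PX + PT,
  ∂PRS = RS − PS + PR.
The resulting 27×18 matrix has rank 17, and its Smith normal form has invariant factors (1,1,1,1,1,1,1,1,1,1,1,1,1,1,1,1,1).

Now H_k = ker ∂_k / im ∂_{k+1}, so:

  H_0: rank C_0 − rank ∂_1 = 9 − 8 = 1, and the invariant factors of ∂_1 are all 1, so H_0 = Z.
  H_1: rank ker ∂_1 − rank ∂_2 = (27 − 8) − 17 = 2, and the invariant factors of ∂_2 are all 1, so H_1 = Z^2.
  H_2: rank ker ∂_2 − rank ∂_3 = (18 − 17) − 0 = 1, and there is no ∂_3, so H_2 = Z.

(K is a triangulation of the torus T^2.)

H_0 ≅ Z,  H_1 ≅ Z^2,  H_2 ≅ Z.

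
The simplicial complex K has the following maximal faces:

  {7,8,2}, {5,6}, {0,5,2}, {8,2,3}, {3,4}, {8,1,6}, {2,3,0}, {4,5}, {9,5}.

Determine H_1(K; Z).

H_1 = Z^2.

We work with the vertex ordering 0 < 1 < 2 < 3 < 4 < 5 < 6 < 7 < 8 < 9. The simplices of K, each written with vertices in increasing order, are:

  0-simplices (10): [0], [1], [2], [3], [4], [5], [6], [7], [8], [9]
  1-simplices (16): [0,2], [0,3], [0,5], [1,6], [1,8], [2,3], [2,5], [2,7], [2,8], [3,4], [3,8], [4,5], [5,6], [5,9], [6,8], [7,8]
  2-simplices (5): [0,2,3], [0,2,5], [1,6,8], [2,3,8], [2,7,8]

Hence C_0 ≅ Z^10, C_1 ≅ Z^16, C_2 ≅ Z^5.

Boundary ∂_1: C_1 → C_0 sends each edge [p,q] (with p < q) to q − p. For instance
  ∂[0,2] = [2] − [0].
This gives a 10×16 integer matrix of rank 9; reducing to Smith normal form yields diagonal entries (1,1,1,1,1,1,1,1,1).

∂_2: C_2 → C_1 maps a triangle to the signed sum of its edges. For instance
  ∂[2,3,8] = [3,8] − [2,8] + [2,3],
  ∂[0,2,5] = [2,5] − [0,5] + [0,2].
This gives a 16×5 integer matrix of rank 5; reducing to Smith normal form yields diagonal entries (1,1,1,1,1).

From H_k ≅ ker(∂_k) / im(∂_{k+1}) we obtain:

  H_1: rank ker ∂_1 − rank ∂_2 = (16 − 9) − 5 = 2, and the invariant factors of ∂_2 are all 1, so H_1 ≅ Z^2.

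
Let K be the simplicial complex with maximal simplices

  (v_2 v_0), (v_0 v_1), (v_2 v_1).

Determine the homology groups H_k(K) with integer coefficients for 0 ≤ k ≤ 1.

We work with the vertex ordering v_0 < v_1 < v_2. The simplices of K, each written with vertices in increasing order, are:

  0-simplices (3): [v_0], [v_1], [v_2]
  1-simplices (3): [v_0,v_1], [v_0,v_2], [v_1,v_2]

giving chain groups C_0 ≅ Z^3, C_1 ≅ Z^3.

Boundary ∂_1: C_1 → C_0 maps an edge to its endpoints' difference, ∂[p,q] = q − p. For instance
  ∂[v_1,v_2] = [v_2] − [v_1].
The 3×3 boundary matrix has rank 2 and Smith normal form diag(1,1).

Reading off H_k = ker ∂_k / im ∂_{k+1}:

  H_0: rank C_0 − rank ∂_1 = 3 − 2 = 1, and the invariant factors of ∂_1 are all 1, so H_0 ≅ Z.
  H_1: rank ker ∂_1 − rank ∂_2 = (3 − 2) − 0 = 1, and there is no ∂_2, so H_1 ≅ Z.

(K is a triangulation of the circle S^1.)

H_0 ≅ Z,  H_1 ≅ Z.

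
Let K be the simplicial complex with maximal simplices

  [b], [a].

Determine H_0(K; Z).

H_0 = Z^2.

Order the vertices as a < b. Listing each simplex with vertices in this order, K has dimension 0 with simplices:

  0-simplices (2): a, b

so the chain groups are C_0 ≅ Z^2.

From H_k ≅ ker(∂_k) / im(∂_{k+1}) we obtain:

  H_0: rank C_0 − rank ∂_1 = 2 − 0 = 2, and there is no ∂_1, so H_0 = Z^2.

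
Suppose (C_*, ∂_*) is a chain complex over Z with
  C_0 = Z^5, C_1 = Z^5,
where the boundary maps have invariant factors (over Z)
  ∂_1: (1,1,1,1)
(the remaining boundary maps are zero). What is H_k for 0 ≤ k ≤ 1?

H_0 ≅ Z,  H_1 ≅ Z.

H_0: b_0 = 5 − 0 − 4 = 1; torsion from ∂_1 factors > 1: none. So H_0 ≅ Z.
H_1: b_1 = 5 − 4 − 0 = 1; torsion from ∂_2 factors > 1: none. So H_1 ≅ Z.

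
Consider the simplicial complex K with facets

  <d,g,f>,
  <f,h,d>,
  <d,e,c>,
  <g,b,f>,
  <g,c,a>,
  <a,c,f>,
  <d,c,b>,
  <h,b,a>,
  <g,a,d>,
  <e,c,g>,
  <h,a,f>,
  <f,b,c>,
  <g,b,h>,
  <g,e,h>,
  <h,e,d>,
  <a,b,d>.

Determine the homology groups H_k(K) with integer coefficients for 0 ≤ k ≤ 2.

Fix the vertex order a < b < c < d < e < f < g < h and write every simplex with vertices in increasing order. Then dim K = 2 and the simplices of K are:

  0-simplices (8): a, b, c, d, e, f, g, h
  1-simplices (24): ab, ac, ad, af, ag, ah, bc, bd, bf, bg, bh, cd, ce, cf, cg, de, df, dg, dh, eg, eh, fg, fh, gh
  2-simplices (16): abd, abh, acf, acg, adg, afh, bcd, bcf, bfg, bgh, cde, ceg, deh, dfg, dfh, egh

Hence C_0 ≅ Z^8, C_1 ≅ Z^24, C_2 ≅ Z^16.

The boundary map ∂_1: C_1 → C_0 maps an edge to its endpoints' difference, ∂[p,q] = q − p.
This gives a 8×24 integer matrix of rank 7; reducing to Smith normal form yields diagonal entries (1,1,1,1,1,1,1).

Boundary ∂_2: C_2 → C_1 sends each 2-simplex [p,q,r] to [q,r] − [p,r] + [p,q]. For instance
  ∂afh = fh − ah + af,
  ∂cde = de − ce + cd.
The 24×16 boundary matrix has rank 15 and Smith normal form diag(1,1,1,1,1,1,1,1,1,1,1,1,1,1,1).

Now H_k = ker ∂_k / im ∂_{k+1}, so:

  H_0: rank C_0 − rank ∂_1 = 8 − 7 = 1, and the invariant factors of ∂_1 are all 1, so H_0 = Z.
  H_1: rank ker ∂_1 − rank ∂_2 = (24 − 7) − 15 = 2, and the invariant factors of ∂_2 are all 1, so H_1 = Z^2.
  H_2: rank ker ∂_2 − rank ∂_3 = (16 − 15) − 0 = 1, and there is no ∂_3, so H_2 = Z.

H_0 ≅ Z,  H_1 ≅ Z^2,  H_2 ≅ Z.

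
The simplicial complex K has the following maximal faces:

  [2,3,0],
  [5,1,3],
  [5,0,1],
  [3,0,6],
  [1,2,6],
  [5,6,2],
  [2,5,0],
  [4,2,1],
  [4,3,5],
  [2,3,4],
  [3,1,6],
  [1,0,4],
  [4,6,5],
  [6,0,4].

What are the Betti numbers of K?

b_0 = 1, b_1 = 2, b_2 = 1.

Take the total order 0 < 1 < 2 < 3 < 4 < 5 < 6 on the vertex set. Then K (dimension 2) consists of the simplices:

  0-simplices (7): [0], [1], [2], [3], [4], [5], [6]
  1-simplices (21): [0,1], [0,2], [0,3], [0,4], [0,5], [0,6], [1,2], [1,3], [1,4], [1,5], [1,6], [2,3], [2,4], [2,5], [2,6], [3,4], [3,5], [3,6], [4,5], [4,6], [5,6]
  2-simplices (14): [0,1,4], [0,1,5], [0,2,3], [0,2,5], [0,3,6], [0,4,6], [1,2,4], [1,2,6], [1,3,5], [1,3,6], [2,3,4], [2,5,6], [3,4,5], [4,5,6]

so the chain groups are C_0 ≅ Z^7, C_1 ≅ Z^21, C_2 ≅ Z^14.

∂_1: C_1 → C_0 is given by ∂[p,q] = [q] − [p].
The 7×21 boundary matrix has rank 6 and Smith normal form diag(1,1,1,1,1,1).

The boundary map ∂_2: C_2 → C_1 sends each 2-simplex [p,q,r] to [q,r] − [p,r] + [p,q]. For instance
  ∂[0,4,6] = [4,6] − [0,6] + [0,4],
  ∂[2,3,4] = [3,4] − [2,4] + [2,3].
The 21×14 boundary matrix has rank 13 and Smith normal form diag(1,1,1,1,1,1,1,1,1,1,1,1,1).

Reading off H_k = ker ∂_k / im ∂_{k+1}:

  H_0: rank C_0 − rank ∂_1 = 7 − 6 = 1, and the invariant factors of ∂_1 are all 1, so H_0 ≅ Z.
  H_1: rank ker ∂_1 − rank ∂_2 = (21 − 6) − 13 = 2, and the invariant factors of ∂_2 are all 1, so H_1 ≅ Z^2.
  H_2: rank ker ∂_2 − rank ∂_3 = (14 − 13) − 0 = 1, and there is no ∂_3, so H_2 ≅ Z.

Hence the Betti numbers are b_0 = 1, b_1 = 2, b_2 = 1.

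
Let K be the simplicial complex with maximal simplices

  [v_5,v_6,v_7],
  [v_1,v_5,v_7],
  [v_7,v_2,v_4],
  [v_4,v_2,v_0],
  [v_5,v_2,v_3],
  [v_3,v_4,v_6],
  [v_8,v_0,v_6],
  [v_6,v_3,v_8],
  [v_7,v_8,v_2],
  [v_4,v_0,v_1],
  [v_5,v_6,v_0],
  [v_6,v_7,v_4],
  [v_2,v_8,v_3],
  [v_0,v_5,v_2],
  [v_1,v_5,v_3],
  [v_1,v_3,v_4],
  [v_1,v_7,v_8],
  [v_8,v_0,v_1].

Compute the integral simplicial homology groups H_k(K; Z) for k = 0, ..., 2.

H_0 = Z,  H_1 = Z^2,  H_2 = Z.

K has 9 vertices, 27 edges, 18 triangles.
rank ∂_0 = 0, rank ∂_1 = 8 ⇒ b_0 = 9 − 0 − 8 = 1; all invariant factors of ∂_1 are 1 so no torsion. So H_0 ≅ Z.
rank ∂_1 = 8, rank ∂_2 = 17 ⇒ b_1 = 27 − 8 − 17 = 2; all invariant factors of ∂_2 are 1 so no torsion. So H_1 ≅ Z^2.
rank ∂_2 = 17, rank ∂_3 = 0 ⇒ b_2 = 18 − 17 − 0 = 1. So H_2 ≅ Z.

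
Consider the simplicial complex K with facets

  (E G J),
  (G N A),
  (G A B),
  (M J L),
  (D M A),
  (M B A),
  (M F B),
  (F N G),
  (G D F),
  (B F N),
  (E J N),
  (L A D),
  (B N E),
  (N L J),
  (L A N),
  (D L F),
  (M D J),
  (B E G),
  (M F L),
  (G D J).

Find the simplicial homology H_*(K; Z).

K has 10 vertices, 30 edges, 20 triangles.
rank ∂_0 = 0, rank ∂_1 = 9 ⇒ b_0 = 10 − 0 − 9 = 1; all invariant factors of ∂_1 are 1 so no torsion. So H_0 = Z.
rank ∂_1 = 9, rank ∂_2 = 20 ⇒ b_1 = 30 − 9 − 20 = 1; ∂_2 has invariant factor(s) [2] giving torsion. So H_1 = Z ⊕ Z_2.
rank ∂_2 = 20, rank ∂_3 = 0 ⇒ b_2 = 20 − 20 − 0 = 0. So H_2 = 0.

H_0 = Z,  H_1 = Z ⊕ Z_2,  H_2 = 0.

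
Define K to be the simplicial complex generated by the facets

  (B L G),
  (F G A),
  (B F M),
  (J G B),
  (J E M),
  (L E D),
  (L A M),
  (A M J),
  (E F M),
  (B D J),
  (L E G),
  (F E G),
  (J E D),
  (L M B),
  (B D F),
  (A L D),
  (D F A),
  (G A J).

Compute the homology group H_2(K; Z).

H_2 = Z.

Fix the vertex order A < B < D < E < F < G < J < L < M and write every simplex with vertices in increasing order. Then dim K = 2 and the simplices of K are:

  0-simplices (9): A, B, D, E, F, G, J, L, M
  1-simplices (27): AD, AF, AG, AJ, AL, AM, BD, BF, BG, BJ, BL, BM, DE, DF, DJ, DL, EF, EG, EJ, EL, EM, FG, FM, GJ, GL, JM, LM
  2-simplices (18): ADF, ADL, AFG, AGJ, AJM, ALM, BDF, BDJ, BFM, BGJ, BGL, BLM, DEJ, DEL, EFG, EFM, EGL, EJM

giving chain groups C_0 ≅ Z^9, C_1 ≅ Z^27, C_2 ≅ Z^18.

Boundary ∂_1: C_1 → C_0 sends each edge [p,q] (with p < q) to q − p. For instance
  ∂BG = G − B.
This gives a 9×27 integer matrix of rank 8; reducing to Smith normal form yields diagonal entries (1,1,1,1,1,1,1,1).

The boundary map ∂_2: C_2 → C_1 maps a triangle to the signed sum of its edges. For instance
  ∂BDJ = DJ − BJ + BD,
  ∂BLM = LM − BM + BL.
This gives a 27×18 integer matrix of rank 17; reducing to Smith normal form yields diagonal entries (1,1,1,1,1,1,1,1,1,1,1,1,1,1,1,1,1).

Reading off H_k = ker ∂_k / im ∂_{k+1}:

  H_2: rank ker ∂_2 − rank ∂_3 = (18 − 17) − 0 = 1, and there is no ∂_3, so H_2 = Z.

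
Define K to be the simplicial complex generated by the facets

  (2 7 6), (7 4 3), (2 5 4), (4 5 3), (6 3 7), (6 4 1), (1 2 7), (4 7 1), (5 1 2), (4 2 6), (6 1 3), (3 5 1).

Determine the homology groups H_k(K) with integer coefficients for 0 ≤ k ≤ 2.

H_0 ≅ Z,  H_1 ≅ Z_2,  H_2 = 0.

We work with the vertex ordering 1 < 2 < 3 < 4 < 5 < 6 < 7. The simplices of K, each written with vertices in increasing order, are:

  0-simplices (7): [1], [2], [3], [4], [5], [6], [7]
  1-simplices (18): [1,2], [1,3], [1,4], [1,5], [1,6], [1,7], [2,4], [2,5], [2,6], [2,7], [3,4], [3,5], [3,6], [3,7], [4,5], [4,6], [4,7], [6,7]
  2-simplices (12): [1,2,5], [1,2,7], [1,3,5], [1,3,6], [1,4,6], [1,4,7], [2,4,5], [2,4,6], [2,6,7], [3,4,5], [3,4,7], [3,6,7]

giving chain groups C_0 ≅ Z^7, C_1 ≅ Z^18, C_2 ≅ Z^12.

∂_1: C_1 → C_0 sends each edge [p,q] (with p < q) to q − p. For instance
  ∂[1,5] = [5] − [1].
The resulting 7×18 matrix has rank 6, and its Smith normal form has invariant factors (1,1,1,1,1,1).

∂_2: C_2 → C_1 acts by ∂[p,q,r] = [q,r] − [p,r] + [p,q]. For instance
  ∂[2,6,7] = [6,7] − [2,7] + [2,6],
  ∂[1,3,5] = [3,5] − [1,5] + [1,3].
The resulting 18×12 matrix has rank 12, and its Smith normal form has invariant factors (1,1,1,1,1,1,1,1,1,1,1,2).

Reading off H_k = ker ∂_k / im ∂_{k+1}:

  H_0: rank C_0 − rank ∂_1 = 7 − 6 = 1, and the invariant factors of ∂_1 are all 1, so H_0 ≅ Z.
  H_1: rank ker ∂_1 − rank ∂_2 = (18 − 6) − 12 = 0, and ∂_2 has invariant factor 2 > 1, so H_1 ≅ Z_2.
  H_2: rank ker ∂_2 − rank ∂_3 = (12 − 12) − 0 = 0, and there is no ∂_3, so H_2 ≅ 0.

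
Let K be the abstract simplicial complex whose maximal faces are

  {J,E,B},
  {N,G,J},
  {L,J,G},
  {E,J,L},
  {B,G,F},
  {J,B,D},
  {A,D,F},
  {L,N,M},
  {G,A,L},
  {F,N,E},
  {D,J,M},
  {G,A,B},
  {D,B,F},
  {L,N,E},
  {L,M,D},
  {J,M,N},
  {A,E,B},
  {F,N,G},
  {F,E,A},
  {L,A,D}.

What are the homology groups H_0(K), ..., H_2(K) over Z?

We work with the vertex ordering A < B < D < E < F < G < J < L < M < N. The simplices of K, each written with vertices in increasing order, are:

  0-simplices (10): A, B, D, E, F, G, J, L, M, N
  1-simplices (30): AB, AD, AE, AF, AG, AL, BD, BE, BF, BG, BJ, DF, DJ, DL, DM, EF, EJ, EL, EN, FG, FN, GJ, GL, GN, JL, JM, JN, LM, LN, MN
  2-simplices (20): ABE, ABG, ADF, ADL, AEF, AGL, BDF, BDJ, BEJ, BFG, DJM, DLM, EFN, EJL, ELN, FGN, GJL, GJN, JMN, LMN

Hence C_0 ≅ Z^10, C_1 ≅ Z^30, C_2 ≅ Z^20.

∂_1: C_1 → C_0 is given by ∂[p,q] = [q] − [p]. For instance
  ∂BJ = J − B.
The resulting 10×30 matrix has rank 9, and its Smith normal form has invariant factors (1,1,1,1,1,1,1,1,1).

∂_2: C_2 → C_1 maps a triangle to the signed sum of its edges. For instance
  ∂EJL = JL − EL + EJ,
  ∂ABG = BG − AG + AB.
This gives a 30×20 integer matrix of rank 20; reducing to Smith normal form yields diagonal entries (1,1,1,1,1,1,1,1,1,1,1,1,1,1,1,1,1,1,1,2).

Computing H_k = (kernel of ∂_k) / (image of ∂_{k+1}):

  H_0: rank C_0 − rank ∂_1 = 10 − 9 = 1, and the invariant factors of ∂_1 are all 1, so H_0 ≅ Z.
  H_1: rank ker ∂_1 − rank ∂_2 = (30 − 9) − 20 = 1, and ∂_2 has invariant factor 2 > 1, so H_1 ≅ Z ⊕ Z/2.
  H_2: rank ker ∂_2 − rank ∂_3 = (20 − 20) − 0 = 0, and there is no ∂_3, so H_2 ≅ 0.

As a check, the Euler characteristic is 10 − 30 + 20 = 0, which agrees with 1 − 1 + 0 = 0.

H_0 ≅ Z,  H_1 ≅ Z ⊕ Z/2,  H_2 = 0.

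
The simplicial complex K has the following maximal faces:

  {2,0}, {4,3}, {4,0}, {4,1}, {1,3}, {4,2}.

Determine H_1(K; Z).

Take the total order 0 < 1 < 2 < 3 < 4 on the vertex set. Then K (dimension 1) consists of the simplices:

  0-simplices (5): [0], [1], [2], [3], [4]
  1-simplices (6): [0,2], [0,4], [1,3], [1,4], [2,4], [3,4]

giving chain groups C_0 ≅ Z^5, C_1 ≅ Z^6.

Boundary ∂_1: C_1 → C_0 maps an edge to its endpoints' difference, ∂[p,q] = q − p. For instance
  ∂[0,4] = [4] − [0].
The 5×6 boundary matrix has rank 4 and Smith normal form diag(1,1,1,1).

Now H_k = ker ∂_k / im ∂_{k+1}, so:

  H_1: rank ker ∂_1 − rank ∂_2 = (6 − 4) − 0 = 2, and there is no ∂_2, so H_1 = Z^2.

H_1 = Z^2.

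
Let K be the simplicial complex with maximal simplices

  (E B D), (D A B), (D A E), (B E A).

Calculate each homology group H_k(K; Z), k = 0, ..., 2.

H_0 ≅ Z,  H_1 = 0,  H_2 ≅ Z.

K has 4 vertices, 6 edges, 4 triangles.
rank ∂_0 = 0, rank ∂_1 = 3 ⇒ b_0 = 4 − 0 − 3 = 1; all invariant factors of ∂_1 are 1 so no torsion. So H_0 = Z.
rank ∂_1 = 3, rank ∂_2 = 3 ⇒ b_1 = 6 − 3 − 3 = 0; all invariant factors of ∂_2 are 1 so no torsion. So H_1 = 0.
rank ∂_2 = 3, rank ∂_3 = 0 ⇒ b_2 = 4 − 3 − 0 = 1. So H_2 = Z.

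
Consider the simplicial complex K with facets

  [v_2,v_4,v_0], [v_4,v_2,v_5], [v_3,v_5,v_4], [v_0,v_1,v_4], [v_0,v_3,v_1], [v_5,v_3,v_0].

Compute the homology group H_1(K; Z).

We work with the vertex ordering v_0 < v_1 < v_2 < v_3 < v_4 < v_5. The simplices of K, each written with vertices in increasing order, are:

  0-simplices (6): [v_0], [v_1], [v_2], [v_3], [v_4], [v_5]
  1-simplices (12): [v_0,v_1], [v_0,v_2], [v_0,v_3], [v_0,v_4], [v_0,v_5], [v_1,v_3], [v_1,v_4], [v_2,v_4], [v_2,v_5], [v_3,v_4], [v_3,v_5], [v_4,v_5]
  2-simplices (6): [v_0,v_1,v_3], [v_0,v_1,v_4], [v_0,v_2,v_4], [v_0,v_3,v_5], [v_2,v_4,v_5], [v_3,v_4,v_5]

giving chain groups C_0 ≅ Z^6, C_1 ≅ Z^12, C_2 ≅ Z^6.

Boundary ∂_1: C_1 → C_0 maps an edge to its endpoints' difference, ∂[p,q] = q − p. For instance
  ∂[v_2,v_4] = [v_4] − [v_2].
As a 6×12 matrix over Z this has rank 5, with invariant factors (1,1,1,1,1).

∂_2: C_2 → C_1 sends each 2-simplex [p,q,r] to [q,r] − [p,r] + [p,q]. For instance
  ∂[v_3,v_4,v_5] = [v_4,v_5] − [v_3,v_5] + [v_3,v_4],
  ∂[v_0,v_2,v_4] = [v_2,v_4] − [v_0,v_4] + [v_0,v_2].
As a 12×6 matrix over Z this has rank 6, with invariant factors (1,1,1,1,1,1).

Now H_k = ker ∂_k / im ∂_{k+1}, so:

  H_1: rank ker ∂_1 − rank ∂_2 = (12 − 5) − 6 = 1, and the invariant factors of ∂_2 are all 1, so H_1 ≅ Z.

(K is a triangulation of the cylinder S^1 x I.)

H_1 ≅ Z.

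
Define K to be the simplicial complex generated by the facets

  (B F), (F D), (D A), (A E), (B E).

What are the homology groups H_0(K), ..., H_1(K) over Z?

Take the total order A < B < D < E < F on the vertex set. Then K (dimension 1) consists of the simplices:

  0-simplices (5): A, B, D, E, F
  1-simplices (5): AD, AE, BE, BF, DF

giving chain groups C_0 ≅ Z^5, C_1 ≅ Z^5.

The boundary map ∂_1: C_1 → C_0 maps an edge to its endpoints' difference, ∂[p,q] = q − p. For instance
  ∂BF = F − B.
This gives a 5×5 integer matrix of rank 4; reducing to Smith normal form yields diagonal entries (1,1,1,1).

Computing H_k = (kernel of ∂_k) / (image of ∂_{k+1}):

  H_0: rank C_0 − rank ∂_1 = 5 − 4 = 1, and the invariant factors of ∂_1 are all 1, so H_0 ≅ Z.
  H_1: rank ker ∂_1 − rank ∂_2 = (5 − 4) − 0 = 1, and there is no ∂_2, so H_1 ≅ Z.

H_0 ≅ Z,  H_1 ≅ Z.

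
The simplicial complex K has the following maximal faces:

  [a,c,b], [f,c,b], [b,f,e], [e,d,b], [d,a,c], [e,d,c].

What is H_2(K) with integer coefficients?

H_2 = 0.

Fix the vertex order a < b < c < d < e < f and write every simplex with vertices in increasing order. Then dim K = 2 and the simplices of K are:

  0-simplices (6): a, b, c, d, e, f
  1-simplices (12): ab, ac, ad, bc, bd, be, bf, cd, ce, cf, de, ef
  2-simplices (6): abc, acd, bcf, bde, bef, cde

so the chain groups are C_0 ≅ Z^6, C_1 ≅ Z^12, C_2 ≅ Z^6.

∂_1: C_1 → C_0 is given by ∂[p,q] = [q] − [p]. For instance
  ∂ce = e − c.
As a 6×12 matrix over Z this has rank 5, with invariant factors (1,1,1,1,1).

Boundary ∂_2: C_2 → C_1 maps a triangle to the signed sum of its edges. For instance
  ∂acd = cd − ad + ac,
  ∂cde = de − ce + cd.
The resulting 12×6 matrix has rank 6, and its Smith normal form has invariant factors (1,1,1,1,1,1).

Now H_k = ker ∂_k / im ∂_{k+1}, so:

  H_2: rank ker ∂_2 − rank ∂_3 = (6 − 6) − 0 = 0, and there is no ∂_3, so H_2 ≅ 0.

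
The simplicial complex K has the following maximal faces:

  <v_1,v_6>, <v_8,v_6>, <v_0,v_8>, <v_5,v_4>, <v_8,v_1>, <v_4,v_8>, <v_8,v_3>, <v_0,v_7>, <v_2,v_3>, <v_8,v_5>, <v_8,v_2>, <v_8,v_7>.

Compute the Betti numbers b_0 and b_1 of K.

b_0 = 1, b_1 = 4.

We work with the vertex ordering v_0 < v_1 < v_2 < v_3 < v_4 < v_5 < v_6 < v_7 < v_8. The simplices of K, each written with vertices in increasing order, are:

  0-simplices (9): [v_0], [v_1], [v_2], [v_3], [v_4], [v_5], [v_6], [v_7], [v_8]
  1-simplices (12): [v_0,v_7], [v_0,v_8], [v_1,v_6], [v_1,v_8], [v_2,v_3], [v_2,v_8], [v_3,v_8], [v_4,v_5], [v_4,v_8], [v_5,v_8], [v_6,v_8], [v_7,v_8]

Hence C_0 ≅ Z^9, C_1 ≅ Z^12.

Boundary ∂_1: C_1 → C_0 sends each edge [p,q] (with p < q) to q − p. For instance
  ∂[v_6,v_8] = [v_8] − [v_6].
The resulting 9×12 matrix has rank 8, and its Smith normal form has invariant factors (1,1,1,1,1,1,1,1).

From H_k ≅ ker(∂_k) / im(∂_{k+1}) we obtain:

  H_0: rank C_0 − rank ∂_1 = 9 − 8 = 1, and the invariant factors of ∂_1 are all 1, so H_0 ≅ Z.
  H_1: rank ker ∂_1 − rank ∂_2 = (12 − 8) − 0 = 4, and there is no ∂_2, so H_1 ≅ Z^4.

(K is a triangulation of a wedge of 4 circles.)

Hence the Betti numbers are b_0 = 1, b_1 = 4.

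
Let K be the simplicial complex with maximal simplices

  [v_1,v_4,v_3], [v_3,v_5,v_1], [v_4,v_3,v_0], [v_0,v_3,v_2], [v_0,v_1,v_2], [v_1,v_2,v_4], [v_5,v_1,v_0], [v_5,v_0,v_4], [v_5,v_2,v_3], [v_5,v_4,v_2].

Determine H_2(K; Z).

Take the total order v_0 < v_1 < v_2 < v_3 < v_4 < v_5 on the vertex set. Then K (dimension 2) consists of the simplices:

  0-simplices (6): [v_0], [v_1], [v_2], [v_3], [v_4], [v_5]
  1-simplices (15): (15 of them)
  2-simplices (10): [v_0,v_1,v_2], [v_0,v_1,v_5], [v_0,v_2,v_3], [v_0,v_3,v_4], [v_0,v_4,v_5], [v_1,v_2,v_4], [v_1,v_3,v_4], [v_1,v_3,v_5], [v_2,v_3,v_5], [v_2,v_4,v_5]

Hence C_0 ≅ Z^6, C_1 ≅ Z^15, C_2 ≅ Z^10.

Boundary ∂_1: C_1 → C_0 is given by ∂[p,q] = [q] − [p].
The 6×15 boundary matrix has rank 5 and Smith normal form diag(1,1,1,1,1).

∂_2: C_2 → C_1 acts by ∂[p,q,r] = [q,r] − [p,r] + [p,q]. For instance
  ∂[v_0,v_2,v_3] = [v_2,v_3] − [v_0,v_3] + [v_0,v_2],
  ∂[v_1,v_3,v_5] = [v_3,v_5] − [v_1,v_5] + [v_1,v_3].
This gives a 15×10 integer matrix of rank 10; reducing to Smith normal form yields diagonal entries (1,1,1,1,1,1,1,1,1,2).

Now H_k = ker ∂_k / im ∂_{k+1}, so:

  H_2: rank ker ∂_2 − rank ∂_3 = (10 − 10) − 0 = 0, and there is no ∂_3, so H_2 ≅ 0.

(K is a triangulation of the real projective plane RP^2.)

H_2 ≅ 0.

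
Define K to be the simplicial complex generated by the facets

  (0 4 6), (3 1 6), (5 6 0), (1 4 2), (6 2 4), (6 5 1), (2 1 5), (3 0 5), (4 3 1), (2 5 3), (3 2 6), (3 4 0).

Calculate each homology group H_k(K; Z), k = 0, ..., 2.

H_0 ≅ Z,  H_1 ≅ Z_2,  H_2 = 0.

Fix the vertex order 0 < 1 < 2 < 3 < 4 < 5 < 6 and write every simplex with vertices in increasing order. Then dim K = 2 and the simplices of K are:

  0-simplices (7): [0], [1], [2], [3], [4], [5], [6]
  1-simplices (18): [0,3], [0,4], [0,5], [0,6], [1,2], [1,3], [1,4], [1,5], [1,6], [2,3], [2,4], [2,5], [2,6], [3,4], [3,5], [3,6], [4,6], [5,6]
  2-simplices (12): [0,3,4], [0,3,5], [0,4,6], [0,5,6], [1,2,4], [1,2,5], [1,3,4], [1,3,6], [1,5,6], [2,3,5], [2,3,6], [2,4,6]

giving chain groups C_0 ≅ Z^7, C_1 ≅ Z^18, C_2 ≅ Z^12.

∂_1: C_1 → C_0 sends each edge [p,q] (with p < q) to q − p. For instance
  ∂[1,6] = [6] − [1].
This gives a 7×18 integer matrix of rank 6; reducing to Smith normal form yields diagonal entries (1,1,1,1,1,1).

Boundary ∂_2: C_2 → C_1 sends each 2-simplex [p,q,r] to [q,r] − [p,r] + [p,q]. For instance
  ∂[0,3,4] = [3,4] − [0,4] + [0,3],
  ∂[0,3,5] = [3,5] − [0,5] + [0,3].
As a 18×12 matrix over Z this has rank 12, with invariant factors (1,1,1,1,1,1,1,1,1,1,1,2).

Now H_k = ker ∂_k / im ∂_{k+1}, so:

  H_0: rank C_0 − rank ∂_1 = 7 − 6 = 1, and the invariant factors of ∂_1 are all 1, so H_0 = Z.
  H_1: rank ker ∂_1 − rank ∂_2 = (18 − 6) − 12 = 0, and ∂_2 has invariant factor 2 > 1, so H_1 = Z_2.
  H_2: rank ker ∂_2 − rank ∂_3 = (12 − 12) − 0 = 0, and there is no ∂_3, so H_2 = 0.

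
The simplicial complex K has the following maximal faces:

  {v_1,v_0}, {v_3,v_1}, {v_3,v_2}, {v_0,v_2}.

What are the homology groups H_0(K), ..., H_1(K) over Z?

Take the total order v_0 < v_1 < v_2 < v_3 on the vertex set. Then K (dimension 1) consists of the simplices:

  0-simplices (4): [v_0], [v_1], [v_2], [v_3]
  1-simplices (4): [v_0,v_1], [v_0,v_2], [v_1,v_3], [v_2,v_3]

Hence C_0 ≅ Z^4, C_1 ≅ Z^4.

The boundary map ∂_1: C_1 → C_0 maps an edge to its endpoints' difference, ∂[p,q] = q − p. For instance
  ∂[v_0,v_1] = [v_1] − [v_0].
The 4×4 boundary matrix has rank 3 and Smith normal form diag(1,1,1).

Computing H_k = (kernel of ∂_k) / (image of ∂_{k+1}):

  H_0: rank C_0 − rank ∂_1 = 4 − 3 = 1, and the invariant factors of ∂_1 are all 1, so H_0 ≅ Z.
  H_1: rank ker ∂_1 − rank ∂_2 = (4 − 3) − 0 = 1, and there is no ∂_2, so H_1 ≅ Z.

(K is a triangulation of the circle S^1.)

H_0 ≅ Z,  H_1 ≅ Z.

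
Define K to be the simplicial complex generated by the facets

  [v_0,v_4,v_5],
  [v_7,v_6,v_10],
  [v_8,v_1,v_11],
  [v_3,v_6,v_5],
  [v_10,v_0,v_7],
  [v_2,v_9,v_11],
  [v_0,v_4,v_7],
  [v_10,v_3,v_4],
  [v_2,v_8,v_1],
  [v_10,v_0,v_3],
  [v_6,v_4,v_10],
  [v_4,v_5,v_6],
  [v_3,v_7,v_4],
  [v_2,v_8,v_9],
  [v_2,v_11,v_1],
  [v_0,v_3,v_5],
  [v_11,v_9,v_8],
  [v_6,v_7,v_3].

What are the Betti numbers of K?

K has 12 vertices, 27 edges, 18 triangles.
rank ∂_0 = 0, rank ∂_1 = 10 ⇒ b_0 = 12 − 0 − 10 = 2; all invariant factors of ∂_1 are 1 so no torsion. So H_0 = Z^2.
rank ∂_1 = 10, rank ∂_2 = 17 ⇒ b_1 = 27 − 10 − 17 = 0; ∂_2 has invariant factor(s) [2] giving torsion. So H_1 = Z/2.
rank ∂_2 = 17, rank ∂_3 = 0 ⇒ b_2 = 18 − 17 − 0 = 1. So H_2 = Z.

b_0 = 2, b_1 = 0, b_2 = 1.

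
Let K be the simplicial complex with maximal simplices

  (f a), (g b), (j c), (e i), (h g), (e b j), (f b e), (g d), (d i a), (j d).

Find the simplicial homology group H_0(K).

H_0 = Z.

Fix the vertex order a < b < c < d < e < f < g < h < i < j and write every simplex with vertices in increasing order. Then dim K = 2 and the simplices of K are:

  0-simplices (10): a, b, c, d, e, f, g, h, i, j
  1-simplices (15): ad, af, ai, be, bf, bg, bj, cj, dg, di, dj, ef, ei, ej, gh
  2-simplices (3): adi, bef, bej

Hence C_0 ≅ Z^10, C_1 ≅ Z^15, C_2 ≅ Z^3.

∂_1: C_1 → C_0 maps an edge to its endpoints' difference, ∂[p,q] = q − p.
The resulting 10×15 matrix has rank 9, and its Smith normal form has invariant factors (1,1,1,1,1,1,1,1,1).

The boundary map ∂_2: C_2 → C_1 maps a triangle to the signed sum of its edges. For instance
  ∂bej = ej − bj + be,
  ∂bef = ef − bf + be.
The resulting 15×3 matrix has rank 3, and its Smith normal form has invariant factors (1,1,1).

From H_k ≅ ker(∂_k) / im(∂_{k+1}) we obtain:

  H_0: rank C_0 − rank ∂_1 = 10 − 9 = 1, and the invariant factors of ∂_1 are all 1, so H_0 ≅ Z.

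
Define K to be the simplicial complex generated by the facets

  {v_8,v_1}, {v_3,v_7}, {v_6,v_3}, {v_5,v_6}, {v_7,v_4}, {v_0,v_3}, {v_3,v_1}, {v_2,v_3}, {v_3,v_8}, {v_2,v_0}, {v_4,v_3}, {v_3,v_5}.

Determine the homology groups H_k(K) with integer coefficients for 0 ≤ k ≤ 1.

H_0 = Z,  H_1 = Z^4.

We work with the vertex ordering v_0 < v_1 < v_2 < v_3 < v_4 < v_5 < v_6 < v_7 < v_8. The simplices of K, each written with vertices in increasing order, are:

  0-simplices (9): [v_0], [v_1], [v_2], [v_3], [v_4], [v_5], [v_6], [v_7], [v_8]
  1-simplices (12): [v_0,v_2], [v_0,v_3], [v_1,v_3], [v_1,v_8], [v_2,v_3], [v_3,v_4], [v_3,v_5], [v_3,v_6], [v_3,v_7], [v_3,v_8], [v_4,v_7], [v_5,v_6]

Hence C_0 ≅ Z^9, C_1 ≅ Z^12.

The boundary map ∂_1: C_1 → C_0 sends each edge [p,q] (with p < q) to q − p.
The 9×12 boundary matrix has rank 8 and Smith normal form diag(1,1,1,1,1,1,1,1).

From H_k ≅ ker(∂_k) / im(∂_{k+1}) we obtain:

  H_0: rank C_0 − rank ∂_1 = 9 − 8 = 1, and the invariant factors of ∂_1 are all 1, so H_0 = Z.
  H_1: rank ker ∂_1 − rank ∂_2 = (12 − 8) − 0 = 4, and there is no ∂_2, so H_1 = Z^4.

As a check, the Euler characteristic is 9 − 12 = -3, which agrees with 1 − 4 = -3.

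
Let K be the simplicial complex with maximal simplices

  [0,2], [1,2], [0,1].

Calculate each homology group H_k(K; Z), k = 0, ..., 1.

H_0 ≅ Z,  H_1 ≅ Z.

Fix the vertex order 0 < 1 < 2 and write every simplex with vertices in increasing order. Then dim K = 1 and the simplices of K are:

  0-simplices (3): [0], [1], [2]
  1-simplices (3): [0,1], [0,2], [1,2]

giving chain groups C_0 ≅ Z^3, C_1 ≅ Z^3.

The boundary map ∂_1: C_1 → C_0 maps an edge to its endpoints' difference, ∂[p,q] = q − p. For instance
  ∂[0,1] = [1] − [0].
The 3×3 boundary matrix has rank 2 and Smith normal form diag(1,1).

Reading off H_k = ker ∂_k / im ∂_{k+1}:

  H_0: rank C_0 − rank ∂_1 = 3 − 2 = 1, and the invariant factors of ∂_1 are all 1, so H_0 = Z.
  H_1: rank ker ∂_1 − rank ∂_2 = (3 − 2) − 0 = 1, and there is no ∂_2, so H_1 = Z.

(K is a triangulation of the circle S^1.)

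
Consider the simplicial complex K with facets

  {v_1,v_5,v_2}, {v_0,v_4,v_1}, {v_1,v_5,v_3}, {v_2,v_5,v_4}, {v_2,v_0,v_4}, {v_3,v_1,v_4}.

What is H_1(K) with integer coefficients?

We work with the vertex ordering v_0 < v_1 < v_2 < v_3 < v_4 < v_5. The simplices of K, each written with vertices in increasing order, are:

  0-simplices (6): [v_0], [v_1], [v_2], [v_3], [v_4], [v_5]
  1-simplices (12): [v_0,v_1], [v_0,v_2], [v_0,v_4], [v_1,v_2], [v_1,v_3], [v_1,v_4], [v_1,v_5], [v_2,v_4], [v_2,v_5], [v_3,v_4], [v_3,v_5], [v_4,v_5]
  2-simplices (6): [v_0,v_1,v_4], [v_0,v_2,v_4], [v_1,v_2,v_5], [v_1,v_3,v_4], [v_1,v_3,v_5], [v_2,v_4,v_5]

so the chain groups are C_0 ≅ Z^6, C_1 ≅ Z^12, C_2 ≅ Z^6.

∂_1: C_1 → C_0 is given by ∂[p,q] = [q] − [p]. For instance
  ∂[v_0,v_4] = [v_4] − [v_0].
The resulting 6×12 matrix has rank 5, and its Smith normal form has invariant factors (1,1,1,1,1).

Boundary ∂_2: C_2 → C_1 acts by ∂[p,q,r] = [q,r] − [p,r] + [p,q]. For instance
  ∂[v_2,v_4,v_5] = [v_4,v_5] − [v_2,v_5] + [v_2,v_4],
  ∂[v_1,v_2,v_5] = [v_2,v_5] − [v_1,v_5] + [v_1,v_2].
This gives a 12×6 integer matrix of rank 6; reducing to Smith normal form yields diagonal entries (1,1,1,1,1,1).

Reading off H_k = ker ∂_k / im ∂_{k+1}:

  H_1: rank ker ∂_1 − rank ∂_2 = (12 − 5) − 6 = 1, and the invariant factors of ∂_2 are all 1, so H_1 ≅ Z.

H_1 = Z.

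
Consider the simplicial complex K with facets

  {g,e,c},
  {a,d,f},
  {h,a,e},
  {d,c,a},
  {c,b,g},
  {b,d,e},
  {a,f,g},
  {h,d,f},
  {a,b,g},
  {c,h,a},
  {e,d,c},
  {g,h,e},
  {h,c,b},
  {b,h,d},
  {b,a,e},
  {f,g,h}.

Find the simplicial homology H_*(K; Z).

K has 8 vertices, 24 edges, 16 triangles.
rank ∂_0 = 0, rank ∂_1 = 7 ⇒ b_0 = 8 − 0 − 7 = 1; all invariant factors of ∂_1 are 1 so no torsion. So H_0 = Z.
rank ∂_1 = 7, rank ∂_2 = 15 ⇒ b_1 = 24 − 7 − 15 = 2; all invariant factors of ∂_2 are 1 so no torsion. So H_1 = Z^2.
rank ∂_2 = 15, rank ∂_3 = 0 ⇒ b_2 = 16 − 15 − 0 = 1. So H_2 = Z.

H_0 ≅ Z,  H_1 ≅ Z^2,  H_2 ≅ Z.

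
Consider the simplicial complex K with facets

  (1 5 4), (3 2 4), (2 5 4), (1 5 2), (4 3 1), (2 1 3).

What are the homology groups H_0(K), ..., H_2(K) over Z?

We work with the vertex ordering 1 < 2 < 3 < 4 < 5. The simplices of K, each written with vertices in increasing order, are:

  0-simplices (5): [1], [2], [3], [4], [5]
  1-simplices (9): [1,2], [1,3], [1,4], [1,5], [2,3], [2,4], [2,5], [3,4], [4,5]
  2-simplices (6): [1,2,3], [1,2,5], [1,3,4], [1,4,5], [2,3,4], [2,4,5]

so the chain groups are C_0 ≅ Z^5, C_1 ≅ Z^9, C_2 ≅ Z^6.

Boundary ∂_1: C_1 → C_0 maps an edge to its endpoints' difference, ∂[p,q] = q − p.
This gives a 5×9 integer matrix of rank 4; reducing to Smith normal form yields diagonal entries (1,1,1,1).

The boundary map ∂_2: C_2 → C_1 maps a triangle to the signed sum of its edges. For instance
  ∂[1,2,3] = [2,3] − [1,3] + [1,2],
  ∂[1,4,5] = [4,5] − [1,5] + [1,4].
As a 9×6 matrix over Z this has rank 5, with invariant factors (1,1,1,1,1).

From H_k ≅ ker(∂_k) / im(∂_{k+1}) we obtain:

  H_0: rank C_0 − rank ∂_1 = 5 − 4 = 1, and the invariant factors of ∂_1 are all 1, so H_0 ≅ Z.
  H_1: rank ker ∂_1 − rank ∂_2 = (9 − 4) − 5 = 0, and the invariant factors of ∂_2 are all 1, so H_1 ≅ 0.
  H_2: rank ker ∂_2 − rank ∂_3 = (6 − 5) − 0 = 1, and there is no ∂_3, so H_2 ≅ Z.

(K is a triangulation of the 2-sphere S^2.)

H_0 ≅ Z,  H_1 = 0,  H_2 ≅ Z.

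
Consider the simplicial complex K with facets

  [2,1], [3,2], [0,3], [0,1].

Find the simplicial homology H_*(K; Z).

H_0 ≅ Z,  H_1 ≅ Z.

Take the total order 0 < 1 < 2 < 3 on the vertex set. Then K (dimension 1) consists of the simplices:

  0-simplices (4): [0], [1], [2], [3]
  1-simplices (4): [0,1], [0,3], [1,2], [2,3]

giving chain groups C_0 ≅ Z^4, C_1 ≅ Z^4.

∂_1: C_1 → C_0 sends each edge [p,q] (with p < q) to q − p. For instance
  ∂[1,2] = [2] − [1].
This gives a 4×4 integer matrix of rank 3; reducing to Smith normal form yields diagonal entries (1,1,1).

Reading off H_k = ker ∂_k / im ∂_{k+1}:

  H_0: rank C_0 − rank ∂_1 = 4 − 3 = 1, and the invariant factors of ∂_1 are all 1, so H_0 ≅ Z.
  H_1: rank ker ∂_1 − rank ∂_2 = (4 − 3) − 0 = 1, and there is no ∂_2, so H_1 ≅ Z.

(K is a triangulation of the circle S^1.)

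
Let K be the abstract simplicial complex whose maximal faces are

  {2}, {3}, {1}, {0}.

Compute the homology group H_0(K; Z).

H_0 = Z^4.

We work with the vertex ordering 0 < 1 < 2 < 3. The simplices of K, each written with vertices in increasing order, are:

  0-simplices (4): [0], [1], [2], [3]

Hence C_0 ≅ Z^4.

Reading off H_k = ker ∂_k / im ∂_{k+1}:

  H_0: rank C_0 − rank ∂_1 = 4 − 0 = 4, and there is no ∂_1, so H_0 = Z^4.

(K is a triangulation of a set of 4 points.)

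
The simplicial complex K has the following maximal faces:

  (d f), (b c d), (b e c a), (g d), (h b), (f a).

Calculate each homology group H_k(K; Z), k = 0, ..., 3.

H_0 = Z,  H_1 = Z,  H_2 = 0,  H_3 = 0.

Fix the vertex order a < b < c < d < e < f < g < h and write every simplex with vertices in increasing order. Then dim K = 3 and the simplices of K are:

  0-simplices (8): a, b, c, d, e, f, g, h
  1-simplices (12): ab, ac, ae, af, bc, bd, be, bh, cd, ce, df, dg
  2-simplices (5): abc, abe, ace, bcd, bce
  3-simplices (1): abce

giving chain groups C_0 ≅ Z^8, C_1 ≅ Z^12, C_2 ≅ Z^5, C_3 ≅ Z^1.

The boundary map ∂_1: C_1 → C_0 maps an edge to its endpoints' difference, ∂[p,q] = q − p. For instance
  ∂ab = b − a.
The 8×12 boundary matrix has rank 7 and Smith normal form diag(1,1,1,1,1,1,1).

∂_2: C_2 → C_1 maps a triangle to the signed sum of its edges. For instance
  ∂ace = ce − ae + ac,
  ∂abc = bc − ac + ab.
The 12×5 boundary matrix has rank 4 and Smith normal form diag(1,1,1,1).

The boundary map ∂_3: C_3 → C_2 sends each 3-simplex σ to the alternating sum Σ_i (−1)^i (σ with its i-th vertex removed). For instance
  ∂abce = bce − ace + abe − abc.
This gives a 5×1 integer matrix of rank 1; reducing to Smith normal form yields diagonal entries (1).

Computing H_k = (kernel of ∂_k) / (image of ∂_{k+1}):

  H_0: rank C_0 − rank ∂_1 = 8 − 7 = 1, and the invariant factors of ∂_1 are all 1, so H_0 ≅ Z.
  H_1: rank ker ∂_1 − rank ∂_2 = (12 − 7) − 4 = 1, and the invariant factors of ∂_2 are all 1, so H_1 ≅ Z.
  H_2: rank ker ∂_2 − rank ∂_3 = (5 − 4) − 1 = 0, and the invariant factors of ∂_3 are all 1, so H_2 ≅ 0.
  H_3: rank ker ∂_3 − rank ∂_4 = (1 − 1) − 0 = 0, and there is no ∂_4, so H_3 ≅ 0.

As a check, the Euler characteristic is 8 − 12 + 5 − 1 = 0, which agrees with 1 − 1 + 0 − 0 = 0.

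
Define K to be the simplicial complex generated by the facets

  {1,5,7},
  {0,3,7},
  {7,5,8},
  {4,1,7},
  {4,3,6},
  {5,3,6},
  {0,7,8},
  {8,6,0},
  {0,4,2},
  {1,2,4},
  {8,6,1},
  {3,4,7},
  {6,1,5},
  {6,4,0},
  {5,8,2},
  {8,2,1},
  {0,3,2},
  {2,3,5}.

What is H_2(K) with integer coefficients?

H_2 = 0.

Order the vertices as 0 < 1 < 2 < 3 < 4 < 5 < 6 < 7 < 8. Listing each simplex with vertices in this order, K has dimension 2 with simplices:

  0-simplices (9): [0], [1], [2], [3], [4], [5], [6], [7], [8]
  1-simplices (27): (27 of them)
  2-simplices (18): [0,2,3], [0,2,4], [0,3,7], [0,4,6], [0,6,8], [0,7,8], [1,2,4], [1,2,8], [1,4,7], [1,5,6], [1,5,7], [1,6,8], [2,3,5], [2,5,8], [3,4,6], [3,4,7], [3,5,6], [5,7,8]

so the chain groups are C_0 ≅ Z^9, C_1 ≅ Z^27, C_2 ≅ Z^18.

Boundary ∂_1: C_1 → C_0 maps an edge to its endpoints' difference, ∂[p,q] = q − p. For instance
  ∂[5,7] = [7] − [5].
The resulting 9×27 matrix has rank 8, and its Smith normal form has invariant factors (1,1,1,1,1,1,1,1).

The boundary map ∂_2: C_2 → C_1 acts by ∂[p,q,r] = [q,r] − [p,r] + [p,q]. For instance
  ∂[2,3,5] = [3,5] − [2,5] + [2,3],
  ∂[1,5,7] = [5,7] − [1,7] + [1,5].
As a 27×18 matrix over Z this has rank 18, with invariant factors (1,1,1,1,1,1,1,1,1,1,1,1,1,1,1,1,1,2).

Now H_k = ker ∂_k / im ∂_{k+1}, so:

  H_2: rank ker ∂_2 − rank ∂_3 = (18 − 18) − 0 = 0, and there is no ∂_3, so H_2 ≅ 0.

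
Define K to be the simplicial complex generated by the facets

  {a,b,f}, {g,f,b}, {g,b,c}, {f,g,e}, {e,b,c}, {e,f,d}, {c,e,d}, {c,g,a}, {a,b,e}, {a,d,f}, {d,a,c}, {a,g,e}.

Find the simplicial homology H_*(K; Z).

Order the vertices as a < b < c < d < e < f < g. Listing each simplex with vertices in this order, K has dimension 2 with simplices:

  0-simplices (7): a, b, c, d, e, f, g
  1-simplices (18): ab, ac, ad, ae, af, ag, bc, be, bf, bg, cd, ce, cg, de, df, ef, eg, fg
  2-simplices (12): abe, abf, acd, acg, adf, aeg, bce, bcg, bfg, cde, def, efg

so the chain groups are C_0 ≅ Z^7, C_1 ≅ Z^18, C_2 ≅ Z^12.

∂_1: C_1 → C_0 maps an edge to its endpoints' difference, ∂[p,q] = q − p.
The 7×18 boundary matrix has rank 6 and Smith normal form diag(1,1,1,1,1,1).

∂_2: C_2 → C_1 acts by ∂[p,q,r] = [q,r] − [p,r] + [p,q]. For instance
  ∂abe = be − ae + ab,
  ∂acg = cg − ag + ac.
The 18×12 boundary matrix has rank 12 and Smith normal form diag(1,1,1,1,1,1,1,1,1,1,1,2).

Reading off H_k = ker ∂_k / im ∂_{k+1}:

  H_0: rank C_0 − rank ∂_1 = 7 − 6 = 1, and the invariant factors of ∂_1 are all 1, so H_0 ≅ Z.
  H_1: rank ker ∂_1 − rank ∂_2 = (18 − 6) − 12 = 0, and ∂_2 has invariant factor 2 > 1, so H_1 ≅ Z/2Z.
  H_2: rank ker ∂_2 − rank ∂_3 = (12 − 12) − 0 = 0, and there is no ∂_3, so H_2 ≅ 0.

H_0 ≅ Z,  H_1 ≅ Z/2Z,  H_2 = 0.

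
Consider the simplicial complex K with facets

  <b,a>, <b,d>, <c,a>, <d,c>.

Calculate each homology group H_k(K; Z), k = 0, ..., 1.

H_0 ≅ Z,  H_1 ≅ Z.

K has 4 vertices, 4 edges.
rank ∂_0 = 0, rank ∂_1 = 3 ⇒ b_0 = 4 − 0 − 3 = 1; all invariant factors of ∂_1 are 1 so no torsion. So H_0 = Z.
rank ∂_1 = 3, rank ∂_2 = 0 ⇒ b_1 = 4 − 3 − 0 = 1. So H_1 = Z.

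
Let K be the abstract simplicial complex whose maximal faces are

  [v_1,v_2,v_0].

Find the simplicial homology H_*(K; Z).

H_0 ≅ Z,  H_1 = 0,  H_2 = 0.

K has 3 vertices, 3 edges, 1 triangle.
rank ∂_0 = 0, rank ∂_1 = 2 ⇒ b_0 = 3 − 0 − 2 = 1; all invariant factors of ∂_1 are 1 so no torsion. So H_0 = Z.
rank ∂_1 = 2, rank ∂_2 = 1 ⇒ b_1 = 3 − 2 − 1 = 0; all invariant factors of ∂_2 are 1 so no torsion. So H_1 = 0.
rank ∂_2 = 1, rank ∂_3 = 0 ⇒ b_2 = 1 − 1 − 0 = 0. So H_2 = 0.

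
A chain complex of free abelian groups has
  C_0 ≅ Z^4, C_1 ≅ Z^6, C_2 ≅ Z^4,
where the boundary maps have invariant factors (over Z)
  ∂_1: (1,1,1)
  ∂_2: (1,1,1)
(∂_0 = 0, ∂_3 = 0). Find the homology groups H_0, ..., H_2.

H_0 = Z,  H_1 = 0,  H_2 = Z.

H_0: b_0 = 4 − 0 − 3 = 1; torsion from ∂_1 factors > 1: none. So H_0 = Z.
H_1: b_1 = 6 − 3 − 3 = 0; torsion from ∂_2 factors > 1: none. So H_1 = 0.
H_2: b_2 = 4 − 3 − 0 = 1; torsion from ∂_3 factors > 1: none. So H_2 = Z.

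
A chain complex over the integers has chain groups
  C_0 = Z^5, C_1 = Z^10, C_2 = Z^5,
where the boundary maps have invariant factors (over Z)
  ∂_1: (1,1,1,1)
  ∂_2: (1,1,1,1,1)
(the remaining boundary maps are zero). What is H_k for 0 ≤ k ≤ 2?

H_0 ≅ Z,  H_1 ≅ Z,  H_2 = 0.

H_0: b_0 = 5 − 0 − 4 = 1; torsion from ∂_1 factors > 1: none. So H_0 ≅ Z.
H_1: b_1 = 10 − 4 − 5 = 1; torsion from ∂_2 factors > 1: none. So H_1 ≅ Z.
H_2: b_2 = 5 − 5 − 0 = 0; torsion from ∂_3 factors > 1: none. So H_2 ≅ 0.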